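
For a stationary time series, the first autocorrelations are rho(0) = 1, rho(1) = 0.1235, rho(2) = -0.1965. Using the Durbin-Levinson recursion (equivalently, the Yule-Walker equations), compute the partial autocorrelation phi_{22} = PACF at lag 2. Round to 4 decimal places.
\phi_{22} = -0.2150

The PACF at lag k is phi_{kk}, the last component of the solution
to the Yule-Walker system G_k phi = r_k where
  (G_k)_{ij} = rho(|i - j|), (r_k)_i = rho(i), i,j = 1..k.
Equivalently, Durbin-Levinson gives phi_{kk} iteratively:
  phi_{11} = rho(1)
  phi_{kk} = [rho(k) - sum_{j=1..k-1} phi_{k-1,j} rho(k-j)]
            / [1 - sum_{j=1..k-1} phi_{k-1,j} rho(j)],
  phi_{k,j} = phi_{k-1,j} - phi_{kk} phi_{k-1,k-j},  j = 1..k-1.
Step k = 1:
  phi_11 = rho(1) = 0.1235.
Step k = 2:
  phi_22 = [rho(2) - phi_11 rho(1)] / [1 - phi_11 rho(1)] = [-0.1965 - (0.1235)(0.1235)] / [1 - (0.1235)(0.1235)]
         = -0.21175225 / 0.98474775 = -0.215.
Therefore phi_{22} = -0.2150.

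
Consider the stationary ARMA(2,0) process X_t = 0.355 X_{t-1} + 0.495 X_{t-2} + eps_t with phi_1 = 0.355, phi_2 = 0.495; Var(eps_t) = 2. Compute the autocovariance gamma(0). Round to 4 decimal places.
\gamma(0) = 5.2371

Multiply the model equation by X_{t-k} and take expectations. With theta_0 = psi_0 = 1 and psi_j the MA(infinity) weights, this gives
  gamma(k) - sum_i phi_i gamma(k-i) = c_k,
  c_k = sigma^2 * sum_{j=k..q} theta_j psi_{j-k}   (c_k = 0 for k > q),
using gamma(-m) = gamma(m).
Pure AR (q = 0): c_0 = sigma^2 = 2, c_k = 0 for k >= 1.
Equations for k = 0, 1, 2 (AR order 2, c_2 = 0):
  (E0) gamma(0) = phi_1 gamma(1) + phi_2 gamma(2) + c_0
  (E1) gamma(1) = phi_1 gamma(0) + phi_2 gamma(1) + c_1
  (E2) gamma(2) = phi_1 gamma(1) + phi_2 gamma(0)
From (E1): gamma(1) = A gamma(0) + B with
  A = phi_1 / (1 - phi_2) = 0.355 / 0.505 = 0.70297,   B = c_1 / (1 - phi_2) = 0 / 0.505 = 0.
Insert (E2) into (E0): gamma(0) (1 - phi_2^2) = phi_1 (1 + phi_2) gamma(1) + c_0.
  phi_1 (1 + phi_2) = (0.355)(1.495) = 0.530725,   1 - phi_2^2 = 0.754975.
Replace gamma(1) by A gamma(0) + B and collect gamma(0):
  gamma(0) [0.754975 - (0.530725)(0.70297)] = c_0 = 2
  gamma(0) * 0.381891 = 2
  gamma(0) = 2 / 0.381891 = 5.237095.
Therefore gamma(0) = 5.2371 (to 4 decimal places).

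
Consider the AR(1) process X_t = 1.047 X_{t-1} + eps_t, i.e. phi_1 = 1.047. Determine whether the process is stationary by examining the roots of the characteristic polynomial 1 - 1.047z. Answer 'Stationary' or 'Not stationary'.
\text{Not stationary}

The AR(p) characteristic polynomial is P(z) = 1 - 1.047z.
Stationarity requires all roots to lie outside the unit circle, i.e. |z| > 1 for every root.
This is linear in z: 1 + (-1.047) z = 0  =>  z = -1/(-1.047) = 0.95511,  |z| = 0.95511.
Moduli of all roots: 0.9551.
All moduli strictly greater than 1? No.
Verdict: Not stationary.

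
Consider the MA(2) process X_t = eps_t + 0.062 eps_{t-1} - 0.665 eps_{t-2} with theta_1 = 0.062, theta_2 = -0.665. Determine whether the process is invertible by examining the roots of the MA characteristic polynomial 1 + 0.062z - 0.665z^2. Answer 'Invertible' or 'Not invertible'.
\text{Invertible}

The MA(q) characteristic polynomial is P(z) = 1 + 0.062z - 0.665z^2.
Invertibility requires all roots to lie outside the unit circle, i.e. |z| > 1 for every root.
Set 1 + (0.062) z + (-0.665) z^2 = 0, i.e. a z^2 + b z + c = 0 with a = -0.665, b = 0.062, c = 1.
Discriminant D = b^2 - 4ac = (0.062)^2 - 4*(-0.665)*1 = 0.003844 - (-2.66) = 2.663844.
D >= 0, so the roots are real: z = (-b +/- sqrt(D)) / (2a) = (-0.062 +/- 1.632129) / (-1.33).
  z_1 = (-0.062 + 1.632129) / (-1.33) = -1.1805,   |z_1| = 1.1805.
  z_2 = (-0.062 - 1.632129) / (-1.33) = 1.2738,   |z_2| = 1.2738.
Moduli of all roots: 1.1805, 1.2738.
All moduli strictly greater than 1? Yes.
Verdict: Invertible.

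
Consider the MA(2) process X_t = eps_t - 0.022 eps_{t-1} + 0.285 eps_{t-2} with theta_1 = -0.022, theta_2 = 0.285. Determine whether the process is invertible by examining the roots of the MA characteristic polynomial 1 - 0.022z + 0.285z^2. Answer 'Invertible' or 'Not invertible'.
\text{Invertible}

The MA(q) characteristic polynomial is P(z) = 1 - 0.022z + 0.285z^2.
Invertibility requires all roots to lie outside the unit circle, i.e. |z| > 1 for every root.
Set 1 + (-0.022) z + (0.285) z^2 = 0, i.e. a z^2 + b z + c = 0 with a = 0.285, b = -0.022, c = 1.
Discriminant D = b^2 - 4ac = (-0.022)^2 - 4*(0.285)*1 = 0.000484 - (1.14) = -1.139516.
D < 0, so the roots are the complex-conjugate pair z = (-b +/- i sqrt(-D)) / (2a) = 0.0386 +/- 1.8728i.
For a conjugate pair |z|^2 = z * conj(z) = (product of roots) = c/a = 1/(0.285) = 3.508772, so |z| = sqrt(3.508772) = 1.8732 for both roots.
Moduli of all roots: 1.8732, 1.8732.
All moduli strictly greater than 1? Yes.
Verdict: Invertible.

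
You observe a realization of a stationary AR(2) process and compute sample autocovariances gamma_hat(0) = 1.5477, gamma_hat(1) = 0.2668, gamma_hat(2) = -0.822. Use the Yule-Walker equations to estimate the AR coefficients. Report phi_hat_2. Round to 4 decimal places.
\hat\phi_{2} = -0.5780

The Yule-Walker equations for an AR(p) process read, in matrix form,
  Gamma_p phi = r_p,   with   (Gamma_p)_{ij} = gamma(|i - j|),
                       (r_p)_i = gamma(i),   i,j = 1..p.
Substitute the sample gammas (Toeplitz matrix and right-hand side of size 2):
  Gamma_p = [[1.5477, 0.2668], [0.2668, 1.5477]]
  r_p     = [0.2668, -0.822]
Written out:
  1.5477 phi_1 + 0.2668 phi_2 = 0.2668
  0.2668 phi_1 + 1.5477 phi_2 = -0.822
Solve by Cramer's rule:
  det = gamma(0)^2 - gamma(1)^2 = (1.5477)^2 - (0.2668)^2 = 2.39537529 - 0.07118224 = 2.32419305
  phi_hat_1 = [gamma(1) gamma(0) - gamma(1) gamma(2)] / det = [(0.2668)(1.5477) - (0.2668)(-0.822)] / 2.32419305 = 0.63223596 / 2.32419305 = 0.272
  phi_hat_2 = [gamma(0) gamma(2) - gamma(1)^2] / det = [(1.5477)(-0.822) - (0.2668)^2] / 2.32419305 = -1.34339164 / 2.32419305 = -0.578
So phi_hat = [0.2720, -0.5780].
Therefore phi_hat_2 = -0.5780.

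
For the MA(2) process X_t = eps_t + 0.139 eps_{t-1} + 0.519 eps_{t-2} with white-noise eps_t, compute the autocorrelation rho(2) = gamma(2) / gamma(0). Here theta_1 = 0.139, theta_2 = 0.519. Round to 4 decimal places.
\rho(2) = 0.4027

For an MA(q) process with theta_0 = 1, the autocovariance is
  gamma(k) = sigma^2 * sum_{i=0..q-k} theta_i * theta_{i+k},
and rho(k) = gamma(k) / gamma(0). Sigma^2 cancels.
  numerator   = (1)*(0.519) = 0.519.
  denominator = (1)^2 + (0.139)^2 + (0.519)^2 = 1.288682.
  rho(2) = 0.519 / 1.288682 = 0.4027.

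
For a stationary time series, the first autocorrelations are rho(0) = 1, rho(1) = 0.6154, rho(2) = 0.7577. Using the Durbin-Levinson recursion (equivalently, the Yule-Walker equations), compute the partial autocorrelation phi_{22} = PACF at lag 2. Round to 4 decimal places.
\phi_{22} = 0.6100

The PACF at lag k is phi_{kk}, the last component of the solution
to the Yule-Walker system G_k phi = r_k where
  (G_k)_{ij} = rho(|i - j|), (r_k)_i = rho(i), i,j = 1..k.
Equivalently, Durbin-Levinson gives phi_{kk} iteratively:
  phi_{11} = rho(1)
  phi_{kk} = [rho(k) - sum_{j=1..k-1} phi_{k-1,j} rho(k-j)]
            / [1 - sum_{j=1..k-1} phi_{k-1,j} rho(j)],
  phi_{k,j} = phi_{k-1,j} - phi_{kk} phi_{k-1,k-j},  j = 1..k-1.
Step k = 1:
  phi_11 = rho(1) = 0.6154.
Step k = 2:
  phi_22 = [rho(2) - phi_11 rho(1)] / [1 - phi_11 rho(1)] = [0.7577 - (0.6154)(0.6154)] / [1 - (0.6154)(0.6154)]
         = 0.37898284 / 0.62128284 = 0.61.
Therefore phi_{22} = 0.6100.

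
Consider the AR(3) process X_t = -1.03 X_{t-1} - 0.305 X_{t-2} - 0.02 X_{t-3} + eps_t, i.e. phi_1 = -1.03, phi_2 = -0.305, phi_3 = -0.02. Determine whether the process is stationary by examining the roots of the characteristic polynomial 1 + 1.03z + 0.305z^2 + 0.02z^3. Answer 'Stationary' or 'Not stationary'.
\text{Stationary}

The AR(p) characteristic polynomial is P(z) = 1 + 1.03z + 0.305z^2 + 0.02z^3.
Stationarity requires all roots to lie outside the unit circle, i.e. |z| > 1 for every root.
Degree 3: look for a simple real root z0 first, then factor out (1 - z/z0) and solve the remaining quadratic.
Testing z0 = -2: P(-2) = 1 + (1.03)(-2) + (0.305)(-2)^2 + (0.02)(-2)^3
  = 1 + (-2.06) + (1.22) + (-0.16) = 0.  So z_0 = -2 is a root, |z_0| = 2.
Divide out the factor (1 + 0.5 z) = (1 - z/z0) (since 1/z0 = -0.5):
  P(z) = (1 + 0.5 z)(1 + (0.53) z + (0.04) z^2)
  [check: z-coef 0.53 - (-0.5) = 1.03; z^2-coef 0.04 - (-0.5)(0.53) = 0.305; z^3-coef -(-0.5)(0.04) = 0.02.]
Remaining roots from the quadratic factor 1 + (0.53) z + (0.04) z^2:
  Set 1 + (0.53) z + (0.04) z^2 = 0, i.e. a z^2 + b z + c = 0 with a = 0.04, b = 0.53, c = 1.
  Discriminant D = b^2 - 4ac = (0.53)^2 - 4*(0.04)*1 = 0.2809 - (0.16) = 0.1209.
  D >= 0, so the roots are real: z = (-b +/- sqrt(D)) / (2a) = (-0.53 +/- 0.347707) / (0.08).
    z_1 = (-0.53 + 0.347707) / (0.08) = -2.2787,   |z_1| = 2.2787.
    z_2 = (-0.53 - 0.347707) / (0.08) = -10.9713,   |z_2| = 10.9713.
Moduli of all roots: 2.0000, 2.2787, 10.9713.
All moduli strictly greater than 1? Yes.
Verdict: Stationary.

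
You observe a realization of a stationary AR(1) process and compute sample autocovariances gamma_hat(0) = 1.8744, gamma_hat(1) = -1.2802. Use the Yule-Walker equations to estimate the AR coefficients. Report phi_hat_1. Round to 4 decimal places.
\hat\phi_{1} = -0.6830

The Yule-Walker equations for an AR(p) process read, in matrix form,
  Gamma_p phi = r_p,   with   (Gamma_p)_{ij} = gamma(|i - j|),
                       (r_p)_i = gamma(i),   i,j = 1..p.
Substitute the sample gammas (Toeplitz matrix and right-hand side of size 1):
  Gamma_p = [[1.8744]]
  r_p     = [-1.2802]
With p = 1 this is the single equation gamma(0) phi_1 = gamma(1):
  phi_hat_1 = gamma(1) / gamma(0) = -1.2802 / 1.8744 = -0.6830.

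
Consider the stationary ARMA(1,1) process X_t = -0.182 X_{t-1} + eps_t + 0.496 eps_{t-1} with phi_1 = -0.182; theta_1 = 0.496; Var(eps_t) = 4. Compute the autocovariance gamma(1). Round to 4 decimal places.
\gamma(1) = 1.1818

Multiply the model equation by X_{t-k} and take expectations. With theta_0 = psi_0 = 1 and psi_j the MA(infinity) weights, this gives
  gamma(k) - sum_i phi_i gamma(k-i) = c_k,
  c_k = sigma^2 * sum_{j=k..q} theta_j psi_{j-k}   (c_k = 0 for k > q),
using gamma(-m) = gamma(m).
psi-weights needed (psi_j = theta_j + sum_i phi_i psi_{j-i}):
  psi_1 = theta_1 + phi_1 = 0.496 + (-0.182) = 0.314
Right-hand sides:
  c_0 = sigma^2 (1 + theta_1 psi_1) = 4 * (1 + (0.496)(0.314)) = 4 * 1.155744 = 4.622976
  c_1 = sigma^2 theta_1 = 4 * (0.496) = 1.984
  c_2 = 0
Equations for k = 0 and k = 1 (AR order 1):
  gamma(0) = phi_1 gamma(1) + c_0
  gamma(1) = phi_1 gamma(0) + c_1
Substituting the second into the first: gamma(0) (1 - phi_1^2) = c_0 + phi_1 c_1, so
  gamma(0) = (c_0 + phi_1 c_1) / (1 - phi_1^2) = (4.622976 + (-0.182)(1.984)) / (1 - (-0.182)^2) = 4.261888 / 0.966876 = 4.407895.
  gamma(1) = phi_1 gamma(0) + c_1 = (-0.182)(4.407895) + (1.984) = 1.181763.
Therefore gamma(1) = 1.1818 (to 4 decimal places).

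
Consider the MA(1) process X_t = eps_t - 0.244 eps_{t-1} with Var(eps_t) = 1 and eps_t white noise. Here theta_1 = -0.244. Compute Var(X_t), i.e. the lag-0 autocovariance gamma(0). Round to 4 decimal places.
\gamma(0) = 1.0595

For an MA(q) process X_t = eps_t + sum_i theta_i eps_{t-i} with
Var(eps_t) = sigma^2, the variance is
  gamma(0) = sigma^2 * (1 + sum_i theta_i^2).
  sum_i theta_i^2 = (-0.244)^2 = 0.059536.
  gamma(0) = 1 * (1 + 0.059536) = 1 * 1.059536 = 1.059536, which rounds to 1.0595.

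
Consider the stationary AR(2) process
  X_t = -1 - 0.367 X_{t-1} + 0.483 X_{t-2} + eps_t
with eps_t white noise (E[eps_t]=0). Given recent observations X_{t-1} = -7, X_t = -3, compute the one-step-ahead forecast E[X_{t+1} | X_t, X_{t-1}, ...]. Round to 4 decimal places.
E[X_{t+1} \mid \mathcal F_t] = -3.2800

For an AR(p) model X_t = c + sum_i phi_i X_{t-i} + eps_t, the
one-step-ahead conditional mean is
  E[X_{t+1} | X_t, ...] = c + sum_i phi_i X_{t+1-i}.
Substitute known values:
  E[X_{t+1} | ...] = -1 + (-0.367) * (-3) + (0.483) * (-7)
                   = -3.2800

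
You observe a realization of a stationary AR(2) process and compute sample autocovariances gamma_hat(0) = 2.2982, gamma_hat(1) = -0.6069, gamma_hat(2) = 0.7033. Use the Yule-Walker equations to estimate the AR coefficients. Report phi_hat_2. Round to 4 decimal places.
\hat\phi_{2} = 0.2540

The Yule-Walker equations for an AR(p) process read, in matrix form,
  Gamma_p phi = r_p,   with   (Gamma_p)_{ij} = gamma(|i - j|),
                       (r_p)_i = gamma(i),   i,j = 1..p.
Substitute the sample gammas (Toeplitz matrix and right-hand side of size 2):
  Gamma_p = [[2.2982, -0.6069], [-0.6069, 2.2982]]
  r_p     = [-0.6069, 0.7033]
Written out:
  2.2982 phi_1 - 0.6069 phi_2 = -0.6069
  -0.6069 phi_1 + 2.2982 phi_2 = 0.7033
Solve by Cramer's rule:
  det = gamma(0)^2 - gamma(1)^2 = (2.2982)^2 - (-0.6069)^2 = 5.28172324 - 0.36832761 = 4.91339563
  phi_hat_1 = [gamma(1) gamma(0) - gamma(1) gamma(2)] / det = [(-0.6069)(2.2982) - (-0.6069)(0.7033)] / 4.91339563 = -0.96794481 / 4.91339563 = -0.197
  phi_hat_2 = [gamma(0) gamma(2) - gamma(1)^2] / det = [(2.2982)(0.7033) - (-0.6069)^2] / 4.91339563 = 1.24799645 / 4.91339563 = 0.254
So phi_hat = [-0.1970, 0.2540].
Therefore phi_hat_2 = 0.2540.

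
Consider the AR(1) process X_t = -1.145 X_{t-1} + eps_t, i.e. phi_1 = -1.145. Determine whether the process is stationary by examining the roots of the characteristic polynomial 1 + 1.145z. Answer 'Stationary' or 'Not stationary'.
\text{Not stationary}

The AR(p) characteristic polynomial is P(z) = 1 + 1.145z.
Stationarity requires all roots to lie outside the unit circle, i.e. |z| > 1 for every root.
This is linear in z: 1 + (1.145) z = 0  =>  z = -1/(1.145) = -0.873362,  |z| = 0.873362.
Moduli of all roots: 0.8734.
All moduli strictly greater than 1? No.
Verdict: Not stationary.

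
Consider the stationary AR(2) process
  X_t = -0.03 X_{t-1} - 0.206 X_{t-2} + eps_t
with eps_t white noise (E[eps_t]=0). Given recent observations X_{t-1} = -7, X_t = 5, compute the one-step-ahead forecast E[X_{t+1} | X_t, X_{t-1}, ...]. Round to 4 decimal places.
E[X_{t+1} \mid \mathcal F_t] = 1.2920

For an AR(p) model X_t = c + sum_i phi_i X_{t-i} + eps_t, the
one-step-ahead conditional mean is
  E[X_{t+1} | X_t, ...] = c + sum_i phi_i X_{t+1-i}.
Substitute known values:
  E[X_{t+1} | ...] = (-0.03) * (5) + (-0.206) * (-7)
                   = 1.2920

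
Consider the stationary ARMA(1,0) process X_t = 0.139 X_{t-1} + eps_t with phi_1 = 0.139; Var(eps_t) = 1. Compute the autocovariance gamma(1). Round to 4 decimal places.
\gamma(1) = 0.1417

Multiply the model equation by X_{t-k} and take expectations. With theta_0 = psi_0 = 1 and psi_j the MA(infinity) weights, this gives
  gamma(k) - sum_i phi_i gamma(k-i) = c_k,
  c_k = sigma^2 * sum_{j=k..q} theta_j psi_{j-k}   (c_k = 0 for k > q),
using gamma(-m) = gamma(m).
Pure AR (q = 0): c_0 = sigma^2 = 1, c_k = 0 for k >= 1.
Equations for k = 0 and k = 1 (AR order 1):
  gamma(0) = phi_1 gamma(1) + c_0
  gamma(1) = phi_1 gamma(0) + c_1
Substituting the second into the first: gamma(0) (1 - phi_1^2) = c_0 + phi_1 c_1, so
  gamma(0) = c_0 / (1 - phi_1^2) = 1 / (1 - (0.139)^2) = 1 / 0.980679 = 1.019702.
  gamma(1) = phi_1 gamma(0) = (0.139)(1.019702) = 0.141739.
Therefore gamma(1) = 0.1417 (to 4 decimal places).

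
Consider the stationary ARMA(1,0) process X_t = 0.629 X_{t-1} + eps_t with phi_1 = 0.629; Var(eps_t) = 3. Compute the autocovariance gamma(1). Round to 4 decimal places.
\gamma(1) = 3.1223

Multiply the model equation by X_{t-k} and take expectations. With theta_0 = psi_0 = 1 and psi_j the MA(infinity) weights, this gives
  gamma(k) - sum_i phi_i gamma(k-i) = c_k,
  c_k = sigma^2 * sum_{j=k..q} theta_j psi_{j-k}   (c_k = 0 for k > q),
using gamma(-m) = gamma(m).
Pure AR (q = 0): c_0 = sigma^2 = 3, c_k = 0 for k >= 1.
Equations for k = 0 and k = 1 (AR order 1):
  gamma(0) = phi_1 gamma(1) + c_0
  gamma(1) = phi_1 gamma(0) + c_1
Substituting the second into the first: gamma(0) (1 - phi_1^2) = c_0 + phi_1 c_1, so
  gamma(0) = c_0 / (1 - phi_1^2) = 3 / (1 - (0.629)^2) = 3 / 0.604359 = 4.963937.
  gamma(1) = phi_1 gamma(0) = (0.629)(4.963937) = 3.122316.
Therefore gamma(1) = 3.1223 (to 4 decimal places).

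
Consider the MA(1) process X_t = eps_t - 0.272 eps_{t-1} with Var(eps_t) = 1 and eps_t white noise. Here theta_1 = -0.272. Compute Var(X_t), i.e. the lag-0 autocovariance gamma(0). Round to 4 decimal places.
\gamma(0) = 1.0740

For an MA(q) process X_t = eps_t + sum_i theta_i eps_{t-i} with
Var(eps_t) = sigma^2, the variance is
  gamma(0) = sigma^2 * (1 + sum_i theta_i^2).
  sum_i theta_i^2 = (-0.272)^2 = 0.073984.
  gamma(0) = 1 * (1 + 0.073984) = 1 * 1.073984 = 1.073984, which rounds to 1.0740.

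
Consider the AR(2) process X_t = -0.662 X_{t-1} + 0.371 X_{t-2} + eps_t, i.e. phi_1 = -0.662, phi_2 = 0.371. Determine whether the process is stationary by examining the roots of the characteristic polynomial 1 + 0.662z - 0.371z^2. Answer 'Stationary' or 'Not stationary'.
\text{Not stationary}

The AR(p) characteristic polynomial is P(z) = 1 + 0.662z - 0.371z^2.
Stationarity requires all roots to lie outside the unit circle, i.e. |z| > 1 for every root.
Set 1 + (0.662) z + (-0.371) z^2 = 0, i.e. a z^2 + b z + c = 0 with a = -0.371, b = 0.662, c = 1.
Discriminant D = b^2 - 4ac = (0.662)^2 - 4*(-0.371)*1 = 0.438244 - (-1.484) = 1.922244.
D >= 0, so the roots are real: z = (-b +/- sqrt(D)) / (2a) = (-0.662 +/- 1.38645) / (-0.742).
  z_1 = (-0.662 + 1.38645) / (-0.742) = -0.9763,   |z_1| = 0.9763.
  z_2 = (-0.662 - 1.38645) / (-0.742) = 2.7607,   |z_2| = 2.7607.
Moduli of all roots: 0.9763, 2.7607.
All moduli strictly greater than 1? No.
Verdict: Not stationary.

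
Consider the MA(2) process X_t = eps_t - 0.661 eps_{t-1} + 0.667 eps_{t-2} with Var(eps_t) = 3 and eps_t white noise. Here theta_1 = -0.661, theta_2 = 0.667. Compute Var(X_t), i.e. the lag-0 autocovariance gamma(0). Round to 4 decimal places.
\gamma(0) = 5.6454

For an MA(q) process X_t = eps_t + sum_i theta_i eps_{t-i} with
Var(eps_t) = sigma^2, the variance is
  gamma(0) = sigma^2 * (1 + sum_i theta_i^2).
  sum_i theta_i^2 = (-0.661)^2 + (0.667)^2 = 0.436921 + 0.444889 = 0.88181.
  gamma(0) = 3 * (1 + 0.88181) = 3 * 1.88181 = 5.64543, which rounds to 5.6454.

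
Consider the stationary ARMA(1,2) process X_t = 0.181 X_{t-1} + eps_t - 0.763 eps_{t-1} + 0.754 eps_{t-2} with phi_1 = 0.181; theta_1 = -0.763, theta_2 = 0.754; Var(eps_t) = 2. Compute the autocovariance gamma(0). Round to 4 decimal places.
\gamma(0) = 3.5475

Multiply the model equation by X_{t-k} and take expectations. With theta_0 = psi_0 = 1 and psi_j the MA(infinity) weights, this gives
  gamma(k) - sum_i phi_i gamma(k-i) = c_k,
  c_k = sigma^2 * sum_{j=k..q} theta_j psi_{j-k}   (c_k = 0 for k > q),
using gamma(-m) = gamma(m).
psi-weights needed (psi_j = theta_j + sum_i phi_i psi_{j-i}):
  psi_1 = theta_1 + phi_1 = -0.763 + (0.181) = -0.582
  psi_2 = theta_2 + phi_1 psi_1 = 0.754 + (0.181)(-0.582) = 0.648658
Right-hand sides:
  c_0 = sigma^2 (1 + theta_1 psi_1 + theta_2 psi_2) = 2 * (1 + (-0.763)(-0.582) + (0.754)(0.648658)) = 2 * 1.933154 = 3.866308
  c_1 = sigma^2 (theta_1 + theta_2 psi_1) = 2 * (-0.763 + (0.754)(-0.582)) = -2.403656
  c_2 = sigma^2 theta_2 = 2 * (0.754) = 1.508
Equations for k = 0 and k = 1 (AR order 1):
  gamma(0) = phi_1 gamma(1) + c_0
  gamma(1) = phi_1 gamma(0) + c_1
Substituting the second into the first: gamma(0) (1 - phi_1^2) = c_0 + phi_1 c_1, so
  gamma(0) = (c_0 + phi_1 c_1) / (1 - phi_1^2) = (3.866308 + (0.181)(-2.403656)) / (1 - (0.181)^2) = 3.431247 / 0.967239 = 3.547465.
Therefore gamma(0) = 3.5475 (to 4 decimal places).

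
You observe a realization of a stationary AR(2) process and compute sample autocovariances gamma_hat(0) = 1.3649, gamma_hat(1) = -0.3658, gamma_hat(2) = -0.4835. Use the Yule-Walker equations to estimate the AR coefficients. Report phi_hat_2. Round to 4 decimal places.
\hat\phi_{2} = -0.4590

The Yule-Walker equations for an AR(p) process read, in matrix form,
  Gamma_p phi = r_p,   with   (Gamma_p)_{ij} = gamma(|i - j|),
                       (r_p)_i = gamma(i),   i,j = 1..p.
Substitute the sample gammas (Toeplitz matrix and right-hand side of size 2):
  Gamma_p = [[1.3649, -0.3658], [-0.3658, 1.3649]]
  r_p     = [-0.3658, -0.4835]
Written out:
  1.3649 phi_1 - 0.3658 phi_2 = -0.3658
  -0.3658 phi_1 + 1.3649 phi_2 = -0.4835
Solve by Cramer's rule:
  det = gamma(0)^2 - gamma(1)^2 = (1.3649)^2 - (-0.3658)^2 = 1.86295201 - 0.13380964 = 1.72914237
  phi_hat_1 = [gamma(1) gamma(0) - gamma(1) gamma(2)] / det = [(-0.3658)(1.3649) - (-0.3658)(-0.4835)] / 1.72914237 = -0.67614472 / 1.72914237 = -0.391
  phi_hat_2 = [gamma(0) gamma(2) - gamma(1)^2] / det = [(1.3649)(-0.4835) - (-0.3658)^2] / 1.72914237 = -0.79373879 / 1.72914237 = -0.459
So phi_hat = [-0.3910, -0.4590].
Therefore phi_hat_2 = -0.4590.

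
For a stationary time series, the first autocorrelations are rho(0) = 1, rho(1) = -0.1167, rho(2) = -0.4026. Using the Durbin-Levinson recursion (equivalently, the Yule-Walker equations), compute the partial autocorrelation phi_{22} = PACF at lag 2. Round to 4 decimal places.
\phi_{22} = -0.4220

The PACF at lag k is phi_{kk}, the last component of the solution
to the Yule-Walker system G_k phi = r_k where
  (G_k)_{ij} = rho(|i - j|), (r_k)_i = rho(i), i,j = 1..k.
Equivalently, Durbin-Levinson gives phi_{kk} iteratively:
  phi_{11} = rho(1)
  phi_{kk} = [rho(k) - sum_{j=1..k-1} phi_{k-1,j} rho(k-j)]
            / [1 - sum_{j=1..k-1} phi_{k-1,j} rho(j)],
  phi_{k,j} = phi_{k-1,j} - phi_{kk} phi_{k-1,k-j},  j = 1..k-1.
Step k = 1:
  phi_11 = rho(1) = -0.1167.
Step k = 2:
  phi_22 = [rho(2) - phi_11 rho(1)] / [1 - phi_11 rho(1)] = [-0.4026 - (-0.1167)(-0.1167)] / [1 - (-0.1167)(-0.1167)]
         = -0.41621889 / 0.98638111 = -0.422.
Therefore phi_{22} = -0.4220.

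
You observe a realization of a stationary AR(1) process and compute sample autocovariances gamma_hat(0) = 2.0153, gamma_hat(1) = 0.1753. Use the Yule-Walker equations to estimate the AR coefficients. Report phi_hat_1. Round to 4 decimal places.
\hat\phi_{1} = 0.0870

The Yule-Walker equations for an AR(p) process read, in matrix form,
  Gamma_p phi = r_p,   with   (Gamma_p)_{ij} = gamma(|i - j|),
                       (r_p)_i = gamma(i),   i,j = 1..p.
Substitute the sample gammas (Toeplitz matrix and right-hand side of size 1):
  Gamma_p = [[2.0153]]
  r_p     = [0.1753]
With p = 1 this is the single equation gamma(0) phi_1 = gamma(1):
  phi_hat_1 = gamma(1) / gamma(0) = 0.1753 / 2.0153 = 0.0870.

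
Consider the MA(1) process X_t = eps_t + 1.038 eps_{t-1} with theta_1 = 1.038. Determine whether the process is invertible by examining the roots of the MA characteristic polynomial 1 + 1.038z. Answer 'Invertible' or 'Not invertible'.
\text{Not invertible}

The MA(q) characteristic polynomial is P(z) = 1 + 1.038z.
Invertibility requires all roots to lie outside the unit circle, i.e. |z| > 1 for every root.
This is linear in z: 1 + (1.038) z = 0  =>  z = -1/(1.038) = -0.963391,  |z| = 0.963391.
Moduli of all roots: 0.9634.
All moduli strictly greater than 1? No.
Verdict: Not invertible.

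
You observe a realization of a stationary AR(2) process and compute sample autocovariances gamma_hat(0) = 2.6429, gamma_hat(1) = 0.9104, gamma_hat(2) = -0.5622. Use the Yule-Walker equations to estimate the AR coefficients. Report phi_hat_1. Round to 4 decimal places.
\hat\phi_{1} = 0.4740

The Yule-Walker equations for an AR(p) process read, in matrix form,
  Gamma_p phi = r_p,   with   (Gamma_p)_{ij} = gamma(|i - j|),
                       (r_p)_i = gamma(i),   i,j = 1..p.
Substitute the sample gammas (Toeplitz matrix and right-hand side of size 2):
  Gamma_p = [[2.6429, 0.9104], [0.9104, 2.6429]]
  r_p     = [0.9104, -0.5622]
Written out:
  2.6429 phi_1 + 0.9104 phi_2 = 0.9104
  0.9104 phi_1 + 2.6429 phi_2 = -0.5622
Solve by Cramer's rule:
  det = gamma(0)^2 - gamma(1)^2 = (2.6429)^2 - (0.9104)^2 = 6.98492041 - 0.82882816 = 6.15609225
  phi_hat_1 = [gamma(1) gamma(0) - gamma(1) gamma(2)] / det = [(0.9104)(2.6429) - (0.9104)(-0.5622)] / 6.15609225 = 2.91792304 / 6.15609225 = 0.474
  phi_hat_2 = [gamma(0) gamma(2) - gamma(1)^2] / det = [(2.6429)(-0.5622) - (0.9104)^2] / 6.15609225 = -2.31466654 / 6.15609225 = -0.376
So phi_hat = [0.4740, -0.3760].
Therefore phi_hat_1 = 0.4740.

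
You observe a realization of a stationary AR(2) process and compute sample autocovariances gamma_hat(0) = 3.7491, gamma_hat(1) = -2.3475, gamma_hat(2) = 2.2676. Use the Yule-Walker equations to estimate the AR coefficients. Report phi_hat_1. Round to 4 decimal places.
\hat\phi_{1} = -0.4070

The Yule-Walker equations for an AR(p) process read, in matrix form,
  Gamma_p phi = r_p,   with   (Gamma_p)_{ij} = gamma(|i - j|),
                       (r_p)_i = gamma(i),   i,j = 1..p.
Substitute the sample gammas (Toeplitz matrix and right-hand side of size 2):
  Gamma_p = [[3.7491, -2.3475], [-2.3475, 3.7491]]
  r_p     = [-2.3475, 2.2676]
Written out:
  3.7491 phi_1 - 2.3475 phi_2 = -2.3475
  -2.3475 phi_1 + 3.7491 phi_2 = 2.2676
Solve by Cramer's rule:
  det = gamma(0)^2 - gamma(1)^2 = (3.7491)^2 - (-2.3475)^2 = 14.05575081 - 5.51075625 = 8.54499456
  phi_hat_1 = [gamma(1) gamma(0) - gamma(1) gamma(2)] / det = [(-2.3475)(3.7491) - (-2.3475)(2.2676)] / 8.54499456 = -3.47782125 / 8.54499456 = -0.407
  phi_hat_2 = [gamma(0) gamma(2) - gamma(1)^2] / det = [(3.7491)(2.2676) - (-2.3475)^2] / 8.54499456 = 2.99070291 / 8.54499456 = 0.35
So phi_hat = [-0.4070, 0.3500].
Therefore phi_hat_1 = -0.4070.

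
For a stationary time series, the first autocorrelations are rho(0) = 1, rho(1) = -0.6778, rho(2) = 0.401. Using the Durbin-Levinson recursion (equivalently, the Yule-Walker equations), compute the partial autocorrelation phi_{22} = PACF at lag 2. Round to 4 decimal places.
\phi_{22} = -0.1081

The PACF at lag k is phi_{kk}, the last component of the solution
to the Yule-Walker system G_k phi = r_k where
  (G_k)_{ij} = rho(|i - j|), (r_k)_i = rho(i), i,j = 1..k.
Equivalently, Durbin-Levinson gives phi_{kk} iteratively:
  phi_{11} = rho(1)
  phi_{kk} = [rho(k) - sum_{j=1..k-1} phi_{k-1,j} rho(k-j)]
            / [1 - sum_{j=1..k-1} phi_{k-1,j} rho(j)],
  phi_{k,j} = phi_{k-1,j} - phi_{kk} phi_{k-1,k-j},  j = 1..k-1.
Step k = 1:
  phi_11 = rho(1) = -0.6778.
Step k = 2:
  phi_22 = [rho(2) - phi_11 rho(1)] / [1 - phi_11 rho(1)] = [0.401 - (-0.6778)(-0.6778)] / [1 - (-0.6778)(-0.6778)]
         = -0.05841284 / 0.54058716 = -0.1081.
Therefore phi_{22} = -0.1081.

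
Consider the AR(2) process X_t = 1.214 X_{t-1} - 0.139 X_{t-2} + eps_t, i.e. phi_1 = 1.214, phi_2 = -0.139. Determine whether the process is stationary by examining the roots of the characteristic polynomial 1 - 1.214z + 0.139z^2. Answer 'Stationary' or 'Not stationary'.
\text{Not stationary}

The AR(p) characteristic polynomial is P(z) = 1 - 1.214z + 0.139z^2.
Stationarity requires all roots to lie outside the unit circle, i.e. |z| > 1 for every root.
Set 1 + (-1.214) z + (0.139) z^2 = 0, i.e. a z^2 + b z + c = 0 with a = 0.139, b = -1.214, c = 1.
Discriminant D = b^2 - 4ac = (-1.214)^2 - 4*(0.139)*1 = 1.473796 - (0.556) = 0.917796.
D >= 0, so the roots are real: z = (-b +/- sqrt(D)) / (2a) = (1.214 +/- 0.958017) / (0.278).
  z_1 = (1.214 + 0.958017) / (0.278) = 7.813,   |z_1| = 7.813.
  z_2 = (1.214 - 0.958017) / (0.278) = 0.9208,   |z_2| = 0.9208.
Moduli of all roots: 7.8130, 0.9208.
All moduli strictly greater than 1? No.
Verdict: Not stationary.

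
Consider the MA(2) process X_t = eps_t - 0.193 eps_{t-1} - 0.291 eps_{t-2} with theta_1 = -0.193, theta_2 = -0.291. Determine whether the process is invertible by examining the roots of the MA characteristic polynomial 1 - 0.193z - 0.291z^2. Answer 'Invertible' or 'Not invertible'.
\text{Invertible}

The MA(q) characteristic polynomial is P(z) = 1 - 0.193z - 0.291z^2.
Invertibility requires all roots to lie outside the unit circle, i.e. |z| > 1 for every root.
Set 1 + (-0.193) z + (-0.291) z^2 = 0, i.e. a z^2 + b z + c = 0 with a = -0.291, b = -0.193, c = 1.
Discriminant D = b^2 - 4ac = (-0.193)^2 - 4*(-0.291)*1 = 0.037249 - (-1.164) = 1.201249.
D >= 0, so the roots are real: z = (-b +/- sqrt(D)) / (2a) = (0.193 +/- 1.096015) / (-0.582).
  z_1 = (0.193 + 1.096015) / (-0.582) = -2.2148,   |z_1| = 2.2148.
  z_2 = (0.193 - 1.096015) / (-0.582) = 1.5516,   |z_2| = 1.5516.
Moduli of all roots: 2.2148, 1.5516.
All moduli strictly greater than 1? Yes.
Verdict: Invertible.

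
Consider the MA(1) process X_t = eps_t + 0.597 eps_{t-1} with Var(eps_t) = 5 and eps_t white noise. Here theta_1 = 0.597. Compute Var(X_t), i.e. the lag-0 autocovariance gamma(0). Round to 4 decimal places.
\gamma(0) = 6.7820

For an MA(q) process X_t = eps_t + sum_i theta_i eps_{t-i} with
Var(eps_t) = sigma^2, the variance is
  gamma(0) = sigma^2 * (1 + sum_i theta_i^2).
  sum_i theta_i^2 = (0.597)^2 = 0.356409.
  gamma(0) = 5 * (1 + 0.356409) = 5 * 1.356409 = 6.782045, which rounds to 6.7820.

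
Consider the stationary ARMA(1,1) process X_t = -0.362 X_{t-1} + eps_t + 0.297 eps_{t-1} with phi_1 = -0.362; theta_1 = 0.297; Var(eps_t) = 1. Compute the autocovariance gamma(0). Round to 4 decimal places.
\gamma(0) = 1.0049

Multiply the model equation by X_{t-k} and take expectations. With theta_0 = psi_0 = 1 and psi_j the MA(infinity) weights, this gives
  gamma(k) - sum_i phi_i gamma(k-i) = c_k,
  c_k = sigma^2 * sum_{j=k..q} theta_j psi_{j-k}   (c_k = 0 for k > q),
using gamma(-m) = gamma(m).
psi-weights needed (psi_j = theta_j + sum_i phi_i psi_{j-i}):
  psi_1 = theta_1 + phi_1 = 0.297 + (-0.362) = -0.065
Right-hand sides:
  c_0 = sigma^2 (1 + theta_1 psi_1) = 1 * (1 + (0.297)(-0.065)) = 1 * 0.980695 = 0.980695
  c_1 = sigma^2 theta_1 = 1 * (0.297) = 0.297
  c_2 = 0
Equations for k = 0 and k = 1 (AR order 1):
  gamma(0) = phi_1 gamma(1) + c_0
  gamma(1) = phi_1 gamma(0) + c_1
Substituting the second into the first: gamma(0) (1 - phi_1^2) = c_0 + phi_1 c_1, so
  gamma(0) = (c_0 + phi_1 c_1) / (1 - phi_1^2) = (0.980695 + (-0.362)(0.297)) / (1 - (-0.362)^2) = 0.873181 / 0.868956 = 1.004862.
Therefore gamma(0) = 1.0049 (to 4 decimal places).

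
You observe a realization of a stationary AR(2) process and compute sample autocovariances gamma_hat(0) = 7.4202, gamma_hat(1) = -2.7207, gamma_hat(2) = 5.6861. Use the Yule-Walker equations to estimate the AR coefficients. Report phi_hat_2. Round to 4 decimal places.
\hat\phi_{2} = 0.7300

The Yule-Walker equations for an AR(p) process read, in matrix form,
  Gamma_p phi = r_p,   with   (Gamma_p)_{ij} = gamma(|i - j|),
                       (r_p)_i = gamma(i),   i,j = 1..p.
Substitute the sample gammas (Toeplitz matrix and right-hand side of size 2):
  Gamma_p = [[7.4202, -2.7207], [-2.7207, 7.4202]]
  r_p     = [-2.7207, 5.6861]
Written out:
  7.4202 phi_1 - 2.7207 phi_2 = -2.7207
  -2.7207 phi_1 + 7.4202 phi_2 = 5.6861
Solve by Cramer's rule:
  det = gamma(0)^2 - gamma(1)^2 = (7.4202)^2 - (-2.7207)^2 = 55.05936804 - 7.40220849 = 47.65715955
  phi_hat_1 = [gamma(1) gamma(0) - gamma(1) gamma(2)] / det = [(-2.7207)(7.4202) - (-2.7207)(5.6861)] / 47.65715955 = -4.71796587 / 47.65715955 = -0.099
  phi_hat_2 = [gamma(0) gamma(2) - gamma(1)^2] / det = [(7.4202)(5.6861) - (-2.7207)^2] / 47.65715955 = 34.78979073 / 47.65715955 = 0.73
So phi_hat = [-0.0990, 0.7300].
Therefore phi_hat_2 = 0.7300.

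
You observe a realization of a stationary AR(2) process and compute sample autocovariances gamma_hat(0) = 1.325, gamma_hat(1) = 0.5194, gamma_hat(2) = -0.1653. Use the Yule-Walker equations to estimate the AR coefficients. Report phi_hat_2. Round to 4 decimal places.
\hat\phi_{2} = -0.3290

The Yule-Walker equations for an AR(p) process read, in matrix form,
  Gamma_p phi = r_p,   with   (Gamma_p)_{ij} = gamma(|i - j|),
                       (r_p)_i = gamma(i),   i,j = 1..p.
Substitute the sample gammas (Toeplitz matrix and right-hand side of size 2):
  Gamma_p = [[1.325, 0.5194], [0.5194, 1.325]]
  r_p     = [0.5194, -0.1653]
Written out:
  1.325 phi_1 + 0.5194 phi_2 = 0.5194
  0.5194 phi_1 + 1.325 phi_2 = -0.1653
Solve by Cramer's rule:
  det = gamma(0)^2 - gamma(1)^2 = (1.325)^2 - (0.5194)^2 = 1.755625 - 0.26977636 = 1.48584864
  phi_hat_1 = [gamma(1) gamma(0) - gamma(1) gamma(2)] / det = [(0.5194)(1.325) - (0.5194)(-0.1653)] / 1.48584864 = 0.77406182 / 1.48584864 = 0.521
  phi_hat_2 = [gamma(0) gamma(2) - gamma(1)^2] / det = [(1.325)(-0.1653) - (0.5194)^2] / 1.48584864 = -0.48879886 / 1.48584864 = -0.329
So phi_hat = [0.5210, -0.3290].
Therefore phi_hat_2 = -0.3290.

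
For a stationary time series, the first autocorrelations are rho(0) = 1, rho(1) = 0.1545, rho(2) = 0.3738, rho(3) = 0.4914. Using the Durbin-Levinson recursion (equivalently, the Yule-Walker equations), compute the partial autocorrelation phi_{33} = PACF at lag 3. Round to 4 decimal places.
\phi_{33} = 0.4690

The PACF at lag k is phi_{kk}, the last component of the solution
to the Yule-Walker system G_k phi = r_k where
  (G_k)_{ij} = rho(|i - j|), (r_k)_i = rho(i), i,j = 1..k.
Equivalently, Durbin-Levinson gives phi_{kk} iteratively:
  phi_{11} = rho(1)
  phi_{kk} = [rho(k) - sum_{j=1..k-1} phi_{k-1,j} rho(k-j)]
            / [1 - sum_{j=1..k-1} phi_{k-1,j} rho(j)],
  phi_{k,j} = phi_{k-1,j} - phi_{kk} phi_{k-1,k-j},  j = 1..k-1.
Step k = 1:
  phi_11 = rho(1) = 0.1545.
Step k = 2:
  phi_22 = [rho(2) - phi_11 rho(1)] / [1 - phi_11 rho(1)] = [0.3738 - (0.1545)(0.1545)] / [1 - (0.1545)(0.1545)]
         = 0.34992975 / 0.97612975 = 0.358487.
  Update: phi_21 = phi_11 - phi_22 phi_11 = 0.1545 - (0.358487)(0.1545) = 0.099114.
Step k = 3:
  phi_33 = [rho(3) - phi_21 rho(2) - phi_22 rho(1)] / [1 - phi_21 rho(1) - phi_22 rho(2)]
    numerator   = 0.4914 - (0.099114)(0.3738) - (0.358487)(0.1545) = 0.39896504
    denominator = 1 - (0.099114)(0.1545) - (0.358487)(0.3738) = 0.85068451
  phi_33 = 0.39896504 / 0.85068451 = 0.469.
Therefore phi_{33} = 0.4690.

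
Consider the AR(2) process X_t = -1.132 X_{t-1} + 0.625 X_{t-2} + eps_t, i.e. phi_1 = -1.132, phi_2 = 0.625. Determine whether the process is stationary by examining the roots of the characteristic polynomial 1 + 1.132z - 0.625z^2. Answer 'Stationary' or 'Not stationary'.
\text{Not stationary}

The AR(p) characteristic polynomial is P(z) = 1 + 1.132z - 0.625z^2.
Stationarity requires all roots to lie outside the unit circle, i.e. |z| > 1 for every root.
Set 1 + (1.132) z + (-0.625) z^2 = 0, i.e. a z^2 + b z + c = 0 with a = -0.625, b = 1.132, c = 1.
Discriminant D = b^2 - 4ac = (1.132)^2 - 4*(-0.625)*1 = 1.281424 - (-2.5) = 3.781424.
D >= 0, so the roots are real: z = (-b +/- sqrt(D)) / (2a) = (-1.132 +/- 1.944588) / (-1.25).
  z_1 = (-1.132 + 1.944588) / (-1.25) = -0.6501,   |z_1| = 0.6501.
  z_2 = (-1.132 - 1.944588) / (-1.25) = 2.4613,   |z_2| = 2.4613.
Moduli of all roots: 0.6501, 2.4613.
All moduli strictly greater than 1? No.
Verdict: Not stationary.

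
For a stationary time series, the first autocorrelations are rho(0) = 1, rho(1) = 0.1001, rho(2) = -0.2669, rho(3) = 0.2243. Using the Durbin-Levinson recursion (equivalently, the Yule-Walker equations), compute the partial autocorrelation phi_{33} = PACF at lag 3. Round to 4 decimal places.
\phi_{33} = 0.3140

The PACF at lag k is phi_{kk}, the last component of the solution
to the Yule-Walker system G_k phi = r_k where
  (G_k)_{ij} = rho(|i - j|), (r_k)_i = rho(i), i,j = 1..k.
Equivalently, Durbin-Levinson gives phi_{kk} iteratively:
  phi_{11} = rho(1)
  phi_{kk} = [rho(k) - sum_{j=1..k-1} phi_{k-1,j} rho(k-j)]
            / [1 - sum_{j=1..k-1} phi_{k-1,j} rho(j)],
  phi_{k,j} = phi_{k-1,j} - phi_{kk} phi_{k-1,k-j},  j = 1..k-1.
Step k = 1:
  phi_11 = rho(1) = 0.1001.
Step k = 2:
  phi_22 = [rho(2) - phi_11 rho(1)] / [1 - phi_11 rho(1)] = [-0.2669 - (0.1001)(0.1001)] / [1 - (0.1001)(0.1001)]
         = -0.27692001 / 0.98997999 = -0.279723.
  Update: phi_21 = phi_11 - phi_22 phi_11 = 0.1001 - (-0.279723)(0.1001) = 0.1281.
Step k = 3:
  phi_33 = [rho(3) - phi_21 rho(2) - phi_22 rho(1)] / [1 - phi_21 rho(1) - phi_22 rho(2)]
    numerator   = 0.2243 - (0.1281)(-0.2669) - (-0.279723)(0.1001) = 0.28649021
    denominator = 1 - (0.1281)(0.1001) - (-0.279723)(-0.2669) = 0.91251914
  phi_33 = 0.28649021 / 0.91251914 = 0.314.
Therefore phi_{33} = 0.3140.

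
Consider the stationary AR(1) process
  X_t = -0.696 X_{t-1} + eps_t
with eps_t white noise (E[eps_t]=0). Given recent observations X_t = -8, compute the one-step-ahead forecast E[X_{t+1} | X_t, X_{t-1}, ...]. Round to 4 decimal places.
E[X_{t+1} \mid \mathcal F_t] = 5.5680

For an AR(p) model X_t = c + sum_i phi_i X_{t-i} + eps_t, the
one-step-ahead conditional mean is
  E[X_{t+1} | X_t, ...] = c + sum_i phi_i X_{t+1-i}.
Substitute known values:
  E[X_{t+1} | ...] = (-0.696) * (-8)
                   = 5.5680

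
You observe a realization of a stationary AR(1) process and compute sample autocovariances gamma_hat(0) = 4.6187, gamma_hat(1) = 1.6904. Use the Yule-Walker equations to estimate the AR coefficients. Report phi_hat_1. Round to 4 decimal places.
\hat\phi_{1} = 0.3660

The Yule-Walker equations for an AR(p) process read, in matrix form,
  Gamma_p phi = r_p,   with   (Gamma_p)_{ij} = gamma(|i - j|),
                       (r_p)_i = gamma(i),   i,j = 1..p.
Substitute the sample gammas (Toeplitz matrix and right-hand side of size 1):
  Gamma_p = [[4.6187]]
  r_p     = [1.6904]
With p = 1 this is the single equation gamma(0) phi_1 = gamma(1):
  phi_hat_1 = gamma(1) / gamma(0) = 1.6904 / 4.6187 = 0.3660.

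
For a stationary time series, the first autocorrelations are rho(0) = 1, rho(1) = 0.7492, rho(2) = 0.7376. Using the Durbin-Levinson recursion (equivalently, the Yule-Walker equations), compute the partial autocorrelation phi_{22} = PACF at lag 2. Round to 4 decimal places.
\phi_{22} = 0.4019

The PACF at lag k is phi_{kk}, the last component of the solution
to the Yule-Walker system G_k phi = r_k where
  (G_k)_{ij} = rho(|i - j|), (r_k)_i = rho(i), i,j = 1..k.
Equivalently, Durbin-Levinson gives phi_{kk} iteratively:
  phi_{11} = rho(1)
  phi_{kk} = [rho(k) - sum_{j=1..k-1} phi_{k-1,j} rho(k-j)]
            / [1 - sum_{j=1..k-1} phi_{k-1,j} rho(j)],
  phi_{k,j} = phi_{k-1,j} - phi_{kk} phi_{k-1,k-j},  j = 1..k-1.
Step k = 1:
  phi_11 = rho(1) = 0.7492.
Step k = 2:
  phi_22 = [rho(2) - phi_11 rho(1)] / [1 - phi_11 rho(1)] = [0.7376 - (0.7492)(0.7492)] / [1 - (0.7492)(0.7492)]
         = 0.17629936 / 0.43869936 = 0.4019.
Therefore phi_{22} = 0.4019.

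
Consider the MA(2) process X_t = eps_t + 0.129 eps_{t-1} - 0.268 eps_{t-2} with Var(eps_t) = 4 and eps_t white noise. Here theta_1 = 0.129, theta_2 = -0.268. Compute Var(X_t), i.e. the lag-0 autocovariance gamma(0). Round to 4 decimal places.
\gamma(0) = 4.3539

For an MA(q) process X_t = eps_t + sum_i theta_i eps_{t-i} with
Var(eps_t) = sigma^2, the variance is
  gamma(0) = sigma^2 * (1 + sum_i theta_i^2).
  sum_i theta_i^2 = (0.129)^2 + (-0.268)^2 = 0.016641 + 0.071824 = 0.088465.
  gamma(0) = 4 * (1 + 0.088465) = 4 * 1.088465 = 4.35386, which rounds to 4.3539.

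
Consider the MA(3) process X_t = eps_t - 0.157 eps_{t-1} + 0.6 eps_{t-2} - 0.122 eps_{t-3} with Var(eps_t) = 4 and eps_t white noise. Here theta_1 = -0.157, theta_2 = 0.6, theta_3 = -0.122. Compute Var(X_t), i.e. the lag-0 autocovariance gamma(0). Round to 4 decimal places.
\gamma(0) = 5.5981

For an MA(q) process X_t = eps_t + sum_i theta_i eps_{t-i} with
Var(eps_t) = sigma^2, the variance is
  gamma(0) = sigma^2 * (1 + sum_i theta_i^2).
  sum_i theta_i^2 = (-0.157)^2 + (0.6)^2 + (-0.122)^2 = 0.024649 + 0.36 + 0.014884 = 0.399533.
  gamma(0) = 4 * (1 + 0.399533) = 4 * 1.399533 = 5.598132, which rounds to 5.5981.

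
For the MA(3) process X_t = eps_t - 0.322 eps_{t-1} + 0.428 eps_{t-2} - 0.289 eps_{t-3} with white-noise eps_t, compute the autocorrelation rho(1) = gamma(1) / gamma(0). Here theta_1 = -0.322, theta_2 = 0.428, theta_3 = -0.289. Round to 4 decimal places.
\rho(1) = -0.4258

For an MA(q) process with theta_0 = 1, the autocovariance is
  gamma(k) = sigma^2 * sum_{i=0..q-k} theta_i * theta_{i+k},
and rho(k) = gamma(k) / gamma(0). Sigma^2 cancels.
  numerator   = (1)*(-0.322) + (-0.322)*(0.428) + (0.428)*(-0.289) = -0.583508.
  denominator = (1)^2 + (-0.322)^2 + (0.428)^2 + (-0.289)^2 = 1.370389.
  rho(1) = -0.583508 / 1.370389 = -0.4258.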